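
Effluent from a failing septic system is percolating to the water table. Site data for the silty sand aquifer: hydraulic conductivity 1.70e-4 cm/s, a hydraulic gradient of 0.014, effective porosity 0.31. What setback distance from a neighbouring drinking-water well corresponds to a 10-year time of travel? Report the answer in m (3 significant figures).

24.2 m

K = 1.70e-4 cm/s × 864 = 0.1469 m/d
q = Ki = 0.1469 × 0.014 = 0.002056 m/d
Seepage velocity v = q / n = 0.002056 / 0.31 = 0.006633 m/d
T = 10 yr × 365 = 3650 d
L = v × T = 0.006633 × 3650 = 24.21 m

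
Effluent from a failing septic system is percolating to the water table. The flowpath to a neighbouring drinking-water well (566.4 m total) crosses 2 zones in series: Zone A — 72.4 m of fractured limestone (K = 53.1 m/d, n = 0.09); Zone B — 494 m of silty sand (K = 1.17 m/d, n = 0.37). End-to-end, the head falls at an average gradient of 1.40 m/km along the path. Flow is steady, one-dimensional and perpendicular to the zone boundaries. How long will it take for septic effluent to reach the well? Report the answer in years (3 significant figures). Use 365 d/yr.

277 years

Steady 1-D flow in series ⇒ the Darcy flux q is identical in every zone and the zone head losses add (resistances L/K in series).
Σ(L/K) = 72.4/53.1 + 494/1.17 = 1.363 + 422.2 = 423.6 d
K_eq = L_total / Σ(L/K) = 566.4 / 423.6 = 1.337 m/d
q = K_eq · i = 1.337 × 0.0014 = 0.001872 m/d (same in every zone)
Zone A: v = q/n = 0.001872/0.09 = 0.02080 m/d → t_A = 72.4/0.02080 = 3481 d
Zone B: v = q/n = 0.001872/0.37 = 0.005060 m/d → t_B = 494/0.005060 = 97640 d
Total t = 3481 + 97640 = 101100 d
   = 101100 / 365 = 277 yr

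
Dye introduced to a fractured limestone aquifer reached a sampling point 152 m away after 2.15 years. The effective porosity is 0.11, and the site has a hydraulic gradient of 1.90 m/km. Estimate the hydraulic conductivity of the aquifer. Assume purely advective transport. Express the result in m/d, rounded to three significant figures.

11.2 m/d

t = 2.15 years = 784.8 d
v = L / t = 152 / 784.8 = 0.1937 m/d
K = v · n / i = 0.1937 × 0.11 / 0.0019 = 11.2 m/d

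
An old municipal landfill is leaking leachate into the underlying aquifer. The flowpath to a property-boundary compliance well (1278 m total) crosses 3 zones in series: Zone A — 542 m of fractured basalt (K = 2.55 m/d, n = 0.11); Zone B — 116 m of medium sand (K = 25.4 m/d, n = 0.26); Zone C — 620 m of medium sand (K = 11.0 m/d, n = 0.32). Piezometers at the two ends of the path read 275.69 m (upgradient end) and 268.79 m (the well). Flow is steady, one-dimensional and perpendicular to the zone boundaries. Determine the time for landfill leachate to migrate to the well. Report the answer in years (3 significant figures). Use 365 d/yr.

31.3 years

Total head drop ΔH = 275.69 − 268.79 = 6.90 m
Continuity: the same q passes through each zone, so ΔH = q·Σ(L_j/K_j) — the zones act as resistances in series.
Σ(L/K) = 542/2.55 + 116/25.4 + 620/11.0 = 212.5 + 4.567 + 56.36 = 273.5 d
q = ΔH / Σ(L/K) = 6.90 / 273.5 = 0.02523 m/d (same in every zone)
Zone A: v = q/n = 0.02523/0.11 = 0.2294 m/d → t_A = 542/0.2294 = 2363 d
Zone B: v = q/n = 0.02523/0.26 = 0.09704 m/d → t_B = 116/0.09704 = 1195 d
Zone C: v = q/n = 0.02523/0.32 = 0.07885 m/d → t_C = 620/0.07885 = 7864 d
Total t = 2363 + 1195 + 7864 = 11420 d
   = 11420 / 365 = 31.3 yr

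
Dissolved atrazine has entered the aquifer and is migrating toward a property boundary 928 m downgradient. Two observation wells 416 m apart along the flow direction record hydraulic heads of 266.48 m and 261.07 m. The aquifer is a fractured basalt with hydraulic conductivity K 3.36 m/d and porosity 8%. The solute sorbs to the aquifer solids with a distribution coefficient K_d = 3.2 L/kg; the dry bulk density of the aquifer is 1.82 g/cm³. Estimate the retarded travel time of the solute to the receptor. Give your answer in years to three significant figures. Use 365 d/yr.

Hydraulic gradient i = (266.48 − 261.07) / 416 = 5.41 / 416 = 0.01300
Darcy flux q = K·i = 3.36 × 0.01300 = 0.04370 m/d
v = Ki/n = 3.36·0.01300/0.08 = 0.5462 m/d
Retardation R = 1 + ρ_b·K_d/n = 1 + 1.82×3.2/0.08 = 73.80
Contaminant velocity v_c = v/R = 0.5462/73.80 = 0.007401 m/d
t = L/v_c = 928/0.007401 = 125400 d
   = 125400/365 = 344 yr

344 years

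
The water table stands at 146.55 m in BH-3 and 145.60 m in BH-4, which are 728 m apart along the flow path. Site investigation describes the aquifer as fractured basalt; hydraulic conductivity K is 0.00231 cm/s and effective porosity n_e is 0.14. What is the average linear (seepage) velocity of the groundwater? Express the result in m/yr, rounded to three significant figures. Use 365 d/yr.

6.79 m/yr

Hydraulic gradient i = (146.55 − 145.60) / 728 = 0.95 / 728 = 0.001305
K = 0.00231 cm/s × 864 = 1.996 m/d
Specific discharge q = 1.996 × 0.001305 = 0.002604 m/d
Seepage velocity v = q / n = 0.002604 / 0.14 = 0.01860 m/d
   = 0.01860 × 365 = 6.79 m/yr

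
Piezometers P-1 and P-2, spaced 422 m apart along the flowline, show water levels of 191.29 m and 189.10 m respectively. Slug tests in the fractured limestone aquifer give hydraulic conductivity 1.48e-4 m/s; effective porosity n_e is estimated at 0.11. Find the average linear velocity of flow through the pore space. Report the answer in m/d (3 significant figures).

0.603 m/d

Hydraulic gradient i = (191.29 − 189.10) / 422 = 2.19 / 422 = 0.005190
K = 1.48e-4 m/s × 86400 s/d = 12.79 m/d
q = Ki = 12.79 × 0.005190 = 0.06636 m/d
Seepage velocity v = q / n = 0.06636 / 0.11 = 0.6033 m/d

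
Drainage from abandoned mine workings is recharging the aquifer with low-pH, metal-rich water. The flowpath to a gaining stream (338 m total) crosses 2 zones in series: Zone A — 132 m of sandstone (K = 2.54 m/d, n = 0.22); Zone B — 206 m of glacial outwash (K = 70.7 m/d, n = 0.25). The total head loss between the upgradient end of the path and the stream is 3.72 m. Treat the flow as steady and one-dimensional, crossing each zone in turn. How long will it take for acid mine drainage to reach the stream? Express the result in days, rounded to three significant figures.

Steady 1-D flow in series ⇒ the Darcy flux q is identical in every zone and the zone head losses add (resistances L/K in series).
Σ(L/K) = 132/2.54 + 206/70.7 = 51.97 + 2.914 = 54.88 d
q = ΔH / Σ(L/K) = 3.72 / 54.88 = 0.06778 m/d (same in every zone)
Zone A: v = q/n = 0.06778/0.22 = 0.3081 m/d → t_A = 132/0.3081 = 428.4 d
Zone B: v = q/n = 0.06778/0.25 = 0.2711 m/d → t_B = 206/0.2711 = 759.8 d
Total t = 428.4 + 759.8 = 1188 d

1190 days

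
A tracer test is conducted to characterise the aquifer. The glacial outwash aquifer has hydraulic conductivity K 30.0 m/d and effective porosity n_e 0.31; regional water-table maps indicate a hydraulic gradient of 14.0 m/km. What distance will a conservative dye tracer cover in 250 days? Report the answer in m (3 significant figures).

q = Ki = 30.0 × 0.014 = 0.4200 m/d
Average linear velocity = 0.4200 / 0.31 = 1.355 m/d
L = v × T = 1.355 × 250 = 338.7 m

339 m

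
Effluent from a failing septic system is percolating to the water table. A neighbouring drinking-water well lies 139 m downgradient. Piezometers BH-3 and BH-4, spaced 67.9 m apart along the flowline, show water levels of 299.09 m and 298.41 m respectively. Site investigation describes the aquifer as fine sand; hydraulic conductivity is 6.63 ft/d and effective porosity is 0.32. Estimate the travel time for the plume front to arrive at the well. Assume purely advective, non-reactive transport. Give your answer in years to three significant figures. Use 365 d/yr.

6.02 years

Hydraulic gradient i = (299.09 − 298.41) / 67.9 = 0.68 / 67.9 = 0.01001
K = 6.63 ft/d × 0.3048 = 2.021 m/d
q = Ki = 2.021 × 0.01001 = 0.02024 m/d
Average linear velocity = 0.02024 / 0.32 = 0.06324 m/d
t = L / v = 139 / 0.06324 = 2198 d
   = 2198 / 365 = 6.02 yr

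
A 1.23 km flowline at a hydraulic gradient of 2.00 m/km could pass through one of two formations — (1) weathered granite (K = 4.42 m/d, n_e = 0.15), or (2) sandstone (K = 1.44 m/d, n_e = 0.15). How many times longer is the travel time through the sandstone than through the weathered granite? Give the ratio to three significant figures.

3.07

Unit 1 (weathered granite): v = 4.42×0.0020/0.15 = 0.05893 m/d, t = 1230/0.05893 = 20870 d
Unit 2 (sandstone): v = 1.44×0.0020/0.15 = 0.01920 m/d, t = 1230/0.01920 = 64060 d
t(sandstone) / t(weathered granite) = 64060/20870 = 3.07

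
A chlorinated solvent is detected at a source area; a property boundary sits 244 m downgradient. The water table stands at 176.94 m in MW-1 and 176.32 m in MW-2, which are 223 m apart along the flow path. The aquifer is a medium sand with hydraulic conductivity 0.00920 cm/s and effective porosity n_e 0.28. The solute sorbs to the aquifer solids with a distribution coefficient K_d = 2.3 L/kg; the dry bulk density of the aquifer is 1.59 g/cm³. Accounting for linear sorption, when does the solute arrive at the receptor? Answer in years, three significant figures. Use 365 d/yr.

119 years

Hydraulic gradient i = (176.94 − 176.32) / 223 = 0.62 / 223 = 0.002780
K = 0.00920 cm/s × 864 = 7.949 m/d
q = Ki = 7.949 × 0.002780 = 0.02210 m/d
v = Ki/n = 7.949·0.002780/0.28 = 0.07893 m/d
Retardation R = 1 + ρ_b·K_d/n = 1 + 1.59×2.3/0.28 = 14.06
Contaminant velocity v_c = v/R = 0.07893/14.06 = 0.005613 m/d
t = L/v_c = 244/0.005613 = 43470 d
   = 43470/365 = 119 yr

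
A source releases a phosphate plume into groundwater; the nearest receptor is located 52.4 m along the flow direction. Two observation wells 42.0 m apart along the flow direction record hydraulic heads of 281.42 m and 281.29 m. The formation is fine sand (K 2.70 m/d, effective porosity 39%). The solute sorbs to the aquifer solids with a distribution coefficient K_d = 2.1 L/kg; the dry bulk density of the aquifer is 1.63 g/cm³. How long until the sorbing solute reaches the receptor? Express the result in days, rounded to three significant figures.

Hydraulic gradient i = (281.42 − 281.29) / 42.0 = 0.13 / 42.0 = 0.003095
Darcy flux q = K·i = 2.70 × 0.003095 = 0.008357 m/d
v = Ki/n = 2.70·0.003095/0.39 = 0.02143 m/d
Retardation R = 1 + ρ_b·K_d/n = 1 + 1.63×2.1/0.39 = 9.777
Contaminant velocity v_c = v/R = 0.02143/9.777 = 0.002192 m/d
t = L/v_c = 52.4/0.002192 = 23910 d

23900 days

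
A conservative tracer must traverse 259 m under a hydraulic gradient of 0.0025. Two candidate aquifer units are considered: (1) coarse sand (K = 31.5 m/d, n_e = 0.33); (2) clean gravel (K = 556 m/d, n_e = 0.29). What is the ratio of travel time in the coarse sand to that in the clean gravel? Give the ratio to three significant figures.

20.1

Unit 1 (coarse sand): v = 31.5×0.0025/0.33 = 0.2386 m/d, t = 259/0.2386 = 1085 d
Unit 2 (clean gravel): v = 556×0.0025/0.29 = 4.793 m/d, t = 259/4.793 = 54.04 d
t(coarse sand) / t(clean gravel) = 1085/54.04 = 20.1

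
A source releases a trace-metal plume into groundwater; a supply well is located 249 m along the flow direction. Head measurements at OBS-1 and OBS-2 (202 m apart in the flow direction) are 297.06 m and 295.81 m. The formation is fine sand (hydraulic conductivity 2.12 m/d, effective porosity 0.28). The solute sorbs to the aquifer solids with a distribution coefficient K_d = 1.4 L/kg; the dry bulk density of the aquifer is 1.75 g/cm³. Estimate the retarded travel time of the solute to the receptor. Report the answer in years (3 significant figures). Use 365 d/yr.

Hydraulic gradient i = (297.06 − 295.81) / 202 = 1.25 / 202 = 0.006188
Darcy flux q = K·i = 2.12 × 0.006188 = 0.01312 m/d
Average linear velocity = 0.01312 / 0.28 = 0.04685 m/d
Retardation R = 1 + ρ_b·K_d/n = 1 + 1.75×1.4/0.28 = 9.750
Contaminant velocity v_c = v/R = 0.04685/9.750 = 0.004805 m/d
t = L/v_c = 249/0.004805 = 51820 d
   = 51820/365 = 142 yr

142 years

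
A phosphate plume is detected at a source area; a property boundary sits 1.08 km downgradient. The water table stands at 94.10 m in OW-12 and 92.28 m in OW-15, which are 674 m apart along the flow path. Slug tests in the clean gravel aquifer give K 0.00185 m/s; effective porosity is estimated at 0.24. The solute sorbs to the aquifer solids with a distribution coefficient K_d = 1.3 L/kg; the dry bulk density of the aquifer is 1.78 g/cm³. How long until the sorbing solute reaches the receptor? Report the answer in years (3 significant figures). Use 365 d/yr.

Hydraulic gradient i = (94.10 − 92.28) / 674 = 1.82 / 674 = 0.002700
K = 0.00185 m/s × 86400 s/d = 159.8 m/d
q = Ki = 159.8 × 0.002700 = 0.4316 m/d
Seepage velocity v = q / n = 0.4316 / 0.24 = 1.798 m/d
Retardation R = 1 + ρ_b·K_d/n = 1 + 1.78×1.3/0.24 = 10.64
Contaminant velocity v_c = v/R = 1.798/10.64 = 0.1690 m/d
L = 1.08 km = 1080 m
t = L/v_c = 1080/0.1690 = 6391 d
   = 6391/365 = 17.5 yr

17.5 years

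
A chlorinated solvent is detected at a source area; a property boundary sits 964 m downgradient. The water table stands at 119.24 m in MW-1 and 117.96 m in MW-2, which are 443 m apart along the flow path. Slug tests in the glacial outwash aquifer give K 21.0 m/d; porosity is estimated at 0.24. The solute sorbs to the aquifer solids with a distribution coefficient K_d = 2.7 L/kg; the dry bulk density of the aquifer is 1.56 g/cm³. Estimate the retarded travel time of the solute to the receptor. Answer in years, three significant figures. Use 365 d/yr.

194 years

Hydraulic gradient i = (119.24 − 117.96) / 443 = 1.28 / 443 = 0.002889
q = Ki = 21.0 × 0.002889 = 0.06068 m/d
v = Ki/n = 21.0·0.002889/0.24 = 0.2528 m/d
Retardation R = 1 + ρ_b·K_d/n = 1 + 1.56×2.7/0.24 = 18.55
Contaminant velocity v_c = v/R = 0.2528/18.55 = 0.01363 m/d
t = L/v_c = 964/0.01363 = 70730 d
   = 70730/365 = 194 yr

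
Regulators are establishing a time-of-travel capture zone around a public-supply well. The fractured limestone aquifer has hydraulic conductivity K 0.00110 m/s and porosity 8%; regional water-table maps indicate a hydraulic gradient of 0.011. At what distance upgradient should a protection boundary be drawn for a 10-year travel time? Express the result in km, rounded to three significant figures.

47.7 km

K = 0.00110 m/s × 86400 s/d = 95.04 m/d
q = Ki = 95.04 × 0.011 = 1.045 m/d
v = Ki/n = 95.04·0.011/0.08 = 13.07 m/d
T = 10 yr × 365 = 3650 d
L = v × T = 13.07 × 3650 = 47700 m
   = 47.7 km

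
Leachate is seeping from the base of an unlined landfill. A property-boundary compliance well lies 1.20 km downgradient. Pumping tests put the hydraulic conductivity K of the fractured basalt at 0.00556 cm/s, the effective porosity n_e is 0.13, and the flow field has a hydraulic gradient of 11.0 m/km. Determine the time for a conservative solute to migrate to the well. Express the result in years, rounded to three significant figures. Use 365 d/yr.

8.09 years

K = 0.00556 cm/s × 864 = 4.804 m/d
Darcy flux q = K·i = 4.804 × 0.011 = 0.05284 m/d
Average linear velocity = 0.05284 / 0.13 = 0.4065 m/d
L = 1.20 km = 1200 m
t = L / v = 1200 / 0.4065 = 2952 d
   = 2952 / 365 = 8.09 yr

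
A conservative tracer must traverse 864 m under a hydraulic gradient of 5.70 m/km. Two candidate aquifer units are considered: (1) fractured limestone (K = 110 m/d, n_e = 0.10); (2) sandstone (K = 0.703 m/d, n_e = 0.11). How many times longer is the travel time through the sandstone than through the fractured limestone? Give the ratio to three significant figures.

Unit 1 (fractured limestone): v = 110×0.0057/0.10 = 6.270 m/d, t = 864/6.270 = 137.8 d
Unit 2 (sandstone): v = 0.703×0.0057/0.11 = 0.03643 m/d, t = 864/0.03643 = 23720 d
t(sandstone) / t(fractured limestone) = 23720/137.8 = 172

172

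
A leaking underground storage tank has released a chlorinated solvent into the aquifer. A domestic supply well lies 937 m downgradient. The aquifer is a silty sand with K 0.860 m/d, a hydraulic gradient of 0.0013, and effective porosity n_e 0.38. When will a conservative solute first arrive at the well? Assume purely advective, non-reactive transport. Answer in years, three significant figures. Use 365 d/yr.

873 years

q = Ki = 0.860 × 0.0013 = 0.001118 m/d
Average linear velocity = 0.001118 / 0.38 = 0.002942 m/d
t = L / v = 937 / 0.002942 = 318500 d
   = 318500 / 365 = 873 yr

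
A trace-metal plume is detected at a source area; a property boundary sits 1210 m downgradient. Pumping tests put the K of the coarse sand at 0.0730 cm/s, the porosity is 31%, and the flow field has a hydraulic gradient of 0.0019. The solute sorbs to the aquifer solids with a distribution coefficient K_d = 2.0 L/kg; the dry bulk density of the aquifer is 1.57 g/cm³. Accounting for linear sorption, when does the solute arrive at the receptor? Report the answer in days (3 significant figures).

K = 0.0730 cm/s × 864 = 63.07 m/d
q = Ki = 63.07 × 0.0019 = 0.1198 m/d
v = Ki/n = 63.07·0.0019/0.31 = 0.3866 m/d
Retardation R = 1 + ρ_b·K_d/n = 1 + 1.57×2.0/0.31 = 11.13
Contaminant velocity v_c = v/R = 0.3866/11.13 = 0.03474 m/d
t = L/v_c = 1210/0.03474 = 34830 d

34800 days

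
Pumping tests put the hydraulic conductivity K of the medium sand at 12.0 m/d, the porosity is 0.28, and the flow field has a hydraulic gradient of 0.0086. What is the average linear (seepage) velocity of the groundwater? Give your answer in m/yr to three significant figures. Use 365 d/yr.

135 m/yr

q = Ki = 12.0 × 0.0086 = 0.1032 m/d
Average linear velocity = 0.1032 / 0.28 = 0.3686 m/d
   = 0.3686 × 365 = 135 m/yr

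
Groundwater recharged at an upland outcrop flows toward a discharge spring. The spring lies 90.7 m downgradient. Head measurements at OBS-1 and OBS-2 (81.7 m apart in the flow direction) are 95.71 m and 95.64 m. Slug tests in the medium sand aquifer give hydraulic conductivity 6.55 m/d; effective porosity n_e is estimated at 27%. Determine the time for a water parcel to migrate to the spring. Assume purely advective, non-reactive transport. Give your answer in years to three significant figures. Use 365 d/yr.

Hydraulic gradient i = (95.71 − 95.64) / 81.7 = 0.07 / 81.7 = 8.568e-4
Specific discharge q = 6.55 × 8.568e-4 = 0.005612 m/d
Average linear velocity = 0.005612 / 0.27 = 0.02079 m/d
t = L / v = 90.7 / 0.02079 = 4364 d
   = 4364 / 365 = 12.0 yr

12.0 years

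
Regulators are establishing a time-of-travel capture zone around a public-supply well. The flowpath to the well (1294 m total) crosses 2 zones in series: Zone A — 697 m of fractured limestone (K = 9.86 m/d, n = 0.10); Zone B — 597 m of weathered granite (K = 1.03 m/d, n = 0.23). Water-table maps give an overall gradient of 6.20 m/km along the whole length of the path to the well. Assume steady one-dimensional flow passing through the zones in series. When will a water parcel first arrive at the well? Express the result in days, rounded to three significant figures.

Steady 1-D flow in series ⇒ the Darcy flux q is identical in every zone and the zone head losses add (resistances L/K in series).
Σ(L/K) = 697/9.86 + 597/1.03 = 70.69 + 579.6 = 650.3 d
K_eq = L_total / Σ(L/K) = 1294 / 650.3 = 1.990 m/d
q = K_eq · i = 1.990 × 0.0062 = 0.01234 m/d (same in every zone)
Zone A: v = q/n = 0.01234/0.10 = 0.1234 m/d → t_A = 697/0.1234 = 5650 d
Zone B: v = q/n = 0.01234/0.23 = 0.05364 m/d → t_B = 597/0.05364 = 11130 d
Total t = 5650 + 11130 = 16780 d

16800 days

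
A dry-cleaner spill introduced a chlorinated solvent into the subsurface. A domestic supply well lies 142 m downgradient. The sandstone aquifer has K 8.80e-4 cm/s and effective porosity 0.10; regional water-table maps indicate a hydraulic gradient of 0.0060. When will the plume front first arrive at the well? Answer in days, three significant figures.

K = 8.80e-4 cm/s × 864 = 0.7603 m/d
Specific discharge q = 0.7603 × 0.0060 = 0.004562 m/d
Seepage velocity v = q / n = 0.004562 / 0.10 = 0.04562 m/d
t = L / v = 142 / 0.04562 = 3113 d

3110 days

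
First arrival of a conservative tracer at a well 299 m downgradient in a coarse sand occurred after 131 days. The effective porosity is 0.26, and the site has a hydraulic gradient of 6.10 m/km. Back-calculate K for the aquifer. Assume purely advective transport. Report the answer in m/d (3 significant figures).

97.3 m/d

v = L / t = 299 / 131 = 2.282 m/d
K = v · n / i = 2.282 × 0.26 / 0.0061 = 97.3 m/d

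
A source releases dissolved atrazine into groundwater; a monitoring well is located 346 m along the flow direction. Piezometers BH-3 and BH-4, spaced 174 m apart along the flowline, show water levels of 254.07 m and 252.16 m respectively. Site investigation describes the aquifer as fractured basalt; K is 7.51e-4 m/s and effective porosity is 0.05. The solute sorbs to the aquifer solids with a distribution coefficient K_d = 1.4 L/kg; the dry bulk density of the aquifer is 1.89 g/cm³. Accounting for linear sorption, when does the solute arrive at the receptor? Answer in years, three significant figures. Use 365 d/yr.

3.59 years

Hydraulic gradient i = (254.07 − 252.16) / 174 = 1.91 / 174 = 0.01098
K = 7.51e-4 m/s × 86400 s/d = 64.89 m/d
Specific discharge q = 64.89 × 0.01098 = 0.7123 m/d
v_s = q/n_e = 0.7123/0.05 = 14.25 m/d
Retardation R = 1 + ρ_b·K_d/n = 1 + 1.89×1.4/0.05 = 53.92
Contaminant velocity v_c = v/R = 14.25/53.92 = 0.2642 m/d
t = L/v_c = 346/0.2642 = 1310 d
   = 1310/365 = 3.59 yr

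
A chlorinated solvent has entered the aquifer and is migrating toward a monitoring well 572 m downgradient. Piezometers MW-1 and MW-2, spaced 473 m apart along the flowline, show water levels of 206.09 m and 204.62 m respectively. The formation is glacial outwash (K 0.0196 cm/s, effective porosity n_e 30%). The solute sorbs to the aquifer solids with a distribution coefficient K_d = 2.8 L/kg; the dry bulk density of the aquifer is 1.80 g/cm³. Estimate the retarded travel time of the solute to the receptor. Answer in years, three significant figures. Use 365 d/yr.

Hydraulic gradient i = (206.09 − 204.62) / 473 = 1.47 / 473 = 0.003108
K = 0.0196 cm/s × 864 = 16.93 m/d
q = Ki = 16.93 × 0.003108 = 0.05263 m/d
Average linear velocity = 0.05263 / 0.30 = 0.1754 m/d
Retardation R = 1 + ρ_b·K_d/n = 1 + 1.80×2.8/0.30 = 17.80
Contaminant velocity v_c = v/R = 0.1754/17.80 = 0.009856 m/d
t = L/v_c = 572/0.009856 = 58040 d
   = 58040/365 = 159 yr

159 years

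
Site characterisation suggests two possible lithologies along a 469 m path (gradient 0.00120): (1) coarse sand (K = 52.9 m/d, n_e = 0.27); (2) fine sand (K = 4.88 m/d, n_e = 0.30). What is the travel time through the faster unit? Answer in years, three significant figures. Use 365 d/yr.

Unit 1 (coarse sand): v = 52.9×0.0012/0.27 = 0.2351 m/d, t = 469/0.2351 = 1995 d
Unit 2 (fine sand): v = 4.88×0.0012/0.30 = 0.01952 m/d, t = 469/0.01952 = 24030 d
Faster: 1995 d / 365 = 5.47 yr

5.47 years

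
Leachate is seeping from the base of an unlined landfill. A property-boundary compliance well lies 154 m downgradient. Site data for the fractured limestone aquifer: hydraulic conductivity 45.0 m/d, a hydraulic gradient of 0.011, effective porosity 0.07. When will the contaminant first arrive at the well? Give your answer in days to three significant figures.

21.8 days

Specific discharge q = 45.0 × 0.011 = 0.4950 m/d
Average linear velocity = 0.4950 / 0.07 = 7.071 m/d
t = L / v = 154 / 7.071 = 21.78 d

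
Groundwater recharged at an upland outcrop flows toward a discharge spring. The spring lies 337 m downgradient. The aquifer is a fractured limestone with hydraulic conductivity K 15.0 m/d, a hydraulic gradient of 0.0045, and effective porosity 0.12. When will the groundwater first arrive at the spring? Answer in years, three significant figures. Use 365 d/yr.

1.64 years

q = Ki = 15.0 × 0.0045 = 0.06750 m/d
Average linear velocity = 0.06750 / 0.12 = 0.5625 m/d
t = L / v = 337 / 0.5625 = 599.1 d
   = 599.1 / 365 = 1.64 yr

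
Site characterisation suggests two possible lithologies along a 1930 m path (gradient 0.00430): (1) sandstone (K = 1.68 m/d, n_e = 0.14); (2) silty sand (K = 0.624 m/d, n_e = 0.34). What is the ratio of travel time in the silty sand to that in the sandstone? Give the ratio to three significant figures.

Unit 1 (sandstone): v = 1.68×0.0043/0.14 = 0.05160 m/d, t = 1930/0.05160 = 37400 d
Unit 2 (silty sand): v = 0.624×0.0043/0.34 = 0.007892 m/d, t = 1930/0.007892 = 244600 d
t(silty sand) / t(sandstone) = 244600/37400 = 6.54

6.54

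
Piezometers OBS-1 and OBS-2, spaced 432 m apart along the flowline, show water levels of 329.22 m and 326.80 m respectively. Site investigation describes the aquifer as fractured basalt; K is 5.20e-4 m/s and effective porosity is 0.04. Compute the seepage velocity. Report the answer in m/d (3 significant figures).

6.29 m/d

Hydraulic gradient i = (329.22 − 326.80) / 432 = 2.42 / 432 = 0.005602
K = 5.20e-4 m/s × 86400 s/d = 44.93 m/d
Specific discharge q = 44.93 × 0.005602 = 0.2517 m/d
Seepage velocity v = q / n = 0.2517 / 0.04 = 6.292 m/d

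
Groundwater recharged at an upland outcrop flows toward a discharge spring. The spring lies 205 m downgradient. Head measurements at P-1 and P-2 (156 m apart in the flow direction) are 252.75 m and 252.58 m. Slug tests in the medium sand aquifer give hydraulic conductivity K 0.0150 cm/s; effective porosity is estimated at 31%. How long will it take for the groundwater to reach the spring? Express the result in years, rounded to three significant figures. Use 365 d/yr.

12.3 years

Hydraulic gradient i = (252.75 − 252.58) / 156 = 0.17 / 156 = 0.001090
K = 0.0150 cm/s × 864 = 12.96 m/d
q = Ki = 12.96 × 0.001090 = 0.01412 m/d
Seepage velocity v = q / n = 0.01412 / 0.31 = 0.04556 m/d
t = L / v = 205 / 0.04556 = 4500 d
   = 4500 / 365 = 12.3 yr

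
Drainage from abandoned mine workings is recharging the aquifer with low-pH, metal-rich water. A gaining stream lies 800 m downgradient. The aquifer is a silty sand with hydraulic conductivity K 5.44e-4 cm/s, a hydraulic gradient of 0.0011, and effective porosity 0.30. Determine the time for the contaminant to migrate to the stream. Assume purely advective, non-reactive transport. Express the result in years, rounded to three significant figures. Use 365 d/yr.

1270 years

K = 5.44e-4 cm/s × 864 = 0.4700 m/d
Specific discharge q = 0.4700 × 0.0011 = 5.170e-4 m/d
v = Ki/n = 0.4700·0.0011/0.30 = 0.001723 m/d
t = L / v = 800 / 0.001723 = 464200 d
   = 464200 / 365 = 1270 yr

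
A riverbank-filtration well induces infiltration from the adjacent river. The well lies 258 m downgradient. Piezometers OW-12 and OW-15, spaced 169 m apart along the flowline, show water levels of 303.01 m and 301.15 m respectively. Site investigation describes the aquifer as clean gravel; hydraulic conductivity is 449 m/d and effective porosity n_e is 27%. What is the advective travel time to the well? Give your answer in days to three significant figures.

14.1 days

Hydraulic gradient i = (303.01 − 301.15) / 169 = 1.86 / 169 = 0.01101
q = Ki = 449 × 0.01101 = 4.942 m/d
v_s = q/n_e = 4.942/0.27 = 18.30 m/d
t = L / v = 258 / 18.30 = 14.10 d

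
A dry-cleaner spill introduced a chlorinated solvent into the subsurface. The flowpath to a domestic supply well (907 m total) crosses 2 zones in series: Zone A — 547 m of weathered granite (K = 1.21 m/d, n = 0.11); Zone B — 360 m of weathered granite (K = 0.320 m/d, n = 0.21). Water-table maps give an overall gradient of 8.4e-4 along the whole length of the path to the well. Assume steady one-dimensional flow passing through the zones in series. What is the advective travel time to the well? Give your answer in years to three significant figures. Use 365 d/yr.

For zones in series the flux q is common to all zones; the equivalent conductivity is the harmonic (thickness-weighted) mean, K_eq = L_total / Σ(L_j/K_j).
Σ(L/K) = 547/1.21 + 360/0.320 = 452.1 + 1125 = 1577 d
K_eq = L_total / Σ(L/K) = 907 / 1577 = 0.5751 m/d
q = K_eq · i = 0.5751 × 8.4e-4 = 4.831e-4 m/d (same in every zone)
Zone A: v = q/n = 4.831e-4/0.11 = 0.004392 m/d → t_A = 547/0.004392 = 124500 d
Zone B: v = q/n = 4.831e-4/0.21 = 0.002300 m/d → t_B = 360/0.002300 = 156500 d
Total t = 124500 + 156500 = 281000 d
   = 281000 / 365 = 770 yr

770 years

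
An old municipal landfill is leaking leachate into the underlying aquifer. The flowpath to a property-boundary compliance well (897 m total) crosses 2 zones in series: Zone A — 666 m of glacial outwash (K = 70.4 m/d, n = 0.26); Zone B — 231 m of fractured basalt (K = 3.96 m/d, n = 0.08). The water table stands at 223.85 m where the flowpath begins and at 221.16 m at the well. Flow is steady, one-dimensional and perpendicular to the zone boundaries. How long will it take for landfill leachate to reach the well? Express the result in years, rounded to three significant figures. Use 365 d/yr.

13.2 years

Total head drop ΔH = 223.85 − 221.16 = 2.69 m
Continuity: the same q passes through each zone, so ΔH = q·Σ(L_j/K_j) — the zones act as resistances in series.
Σ(L/K) = 666/70.4 + 231/3.96 = 9.460 + 58.33 = 67.79 d
q = ΔH / Σ(L/K) = 2.69 / 67.79 = 0.03968 m/d (same in every zone)
Zone A: v = q/n = 0.03968/0.26 = 0.1526 m/d → t_A = 666/0.1526 = 4364 d
Zone B: v = q/n = 0.03968/0.08 = 0.4960 m/d → t_B = 231/0.4960 = 465.7 d
Total t = 4364 + 465.7 = 4830 d
   = 4830 / 365 = 13.2 yr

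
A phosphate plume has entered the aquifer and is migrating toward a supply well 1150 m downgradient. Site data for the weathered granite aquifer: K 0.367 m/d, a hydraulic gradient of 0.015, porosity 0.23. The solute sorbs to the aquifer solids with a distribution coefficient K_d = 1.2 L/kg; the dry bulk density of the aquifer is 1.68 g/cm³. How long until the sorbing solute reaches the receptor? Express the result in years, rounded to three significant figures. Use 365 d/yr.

q = Ki = 0.367 × 0.015 = 0.005505 m/d
v_s = q/n_e = 0.005505/0.23 = 0.02393 m/d
Retardation R = 1 + ρ_b·K_d/n = 1 + 1.68×1.2/0.23 = 9.765
Contaminant velocity v_c = v/R = 0.02393/9.765 = 0.002451 m/d
t = L/v_c = 1150/0.002451 = 469200 d
   = 469200/365 = 1290 yr

1290 years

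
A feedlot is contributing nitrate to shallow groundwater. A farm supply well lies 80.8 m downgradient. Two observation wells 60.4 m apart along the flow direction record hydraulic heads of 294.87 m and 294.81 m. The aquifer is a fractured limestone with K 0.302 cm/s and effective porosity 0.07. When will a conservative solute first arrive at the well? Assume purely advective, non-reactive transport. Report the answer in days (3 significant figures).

21.8 days

Hydraulic gradient i = (294.87 − 294.81) / 60.4 = 0.06 / 60.4 = 9.934e-4
K = 0.302 cm/s × 864 = 260.9 m/d
Darcy flux q = K·i = 260.9 × 9.934e-4 = 0.2592 m/d
Average linear velocity = 0.2592 / 0.07 = 3.703 m/d
t = L / v = 80.8 / 3.703 = 21.82 d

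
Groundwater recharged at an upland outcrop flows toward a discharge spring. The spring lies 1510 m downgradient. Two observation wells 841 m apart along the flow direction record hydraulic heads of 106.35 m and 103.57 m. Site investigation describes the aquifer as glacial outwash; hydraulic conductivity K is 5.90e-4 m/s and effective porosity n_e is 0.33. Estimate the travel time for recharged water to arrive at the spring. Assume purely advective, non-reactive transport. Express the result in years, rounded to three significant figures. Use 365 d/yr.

Hydraulic gradient i = (106.35 − 103.57) / 841 = 2.78 / 841 = 0.003306
K = 5.90e-4 m/s × 86400 s/d = 50.98 m/d
Darcy flux q = K·i = 50.98 × 0.003306 = 0.1685 m/d
v_s = q/n_e = 0.1685/0.33 = 0.5106 m/d
t = L / v = 1510 / 0.5106 = 2957 d
   = 2957 / 365 = 8.10 yr

8.10 years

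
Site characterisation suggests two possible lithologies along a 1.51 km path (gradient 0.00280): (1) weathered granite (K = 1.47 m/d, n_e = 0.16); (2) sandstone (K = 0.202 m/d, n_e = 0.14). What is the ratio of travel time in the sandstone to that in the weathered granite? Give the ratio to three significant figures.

6.37

Unit 1 (weathered granite): v = 1.47×0.0028/0.16 = 0.02572 m/d, t = 1510/0.02572 = 58700 d
Unit 2 (sandstone): v = 0.202×0.0028/0.14 = 0.004040 m/d, t = 1510/0.004040 = 373800 d
t(sandstone) / t(weathered granite) = 373800/58700 = 6.37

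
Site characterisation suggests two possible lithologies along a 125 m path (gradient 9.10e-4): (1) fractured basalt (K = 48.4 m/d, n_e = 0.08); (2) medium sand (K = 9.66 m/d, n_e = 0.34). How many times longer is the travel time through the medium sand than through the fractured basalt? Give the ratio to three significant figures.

Unit 1 (fractured basalt): v = 48.4×9.1e-4/0.08 = 0.5506 m/d, t = 125/0.5506 = 227.0 d
Unit 2 (medium sand): v = 9.66×9.1e-4/0.34 = 0.02585 m/d, t = 125/0.02585 = 4835 d
t(medium sand) / t(fractured basalt) = 4835/227.0 = 21.3

21.3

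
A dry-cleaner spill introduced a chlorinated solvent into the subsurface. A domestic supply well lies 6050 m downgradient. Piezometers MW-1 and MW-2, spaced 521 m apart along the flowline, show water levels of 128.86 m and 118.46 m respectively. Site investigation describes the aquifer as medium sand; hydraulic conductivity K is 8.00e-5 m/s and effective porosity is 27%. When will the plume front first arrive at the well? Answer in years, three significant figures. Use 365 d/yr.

32.4 years

Hydraulic gradient i = (128.86 − 118.46) / 521 = 10.40 / 521 = 0.01996
K = 8.00e-5 m/s × 86400 s/d = 6.912 m/d
Darcy flux q = K·i = 6.912 × 0.01996 = 0.1380 m/d
v = Ki/n = 6.912·0.01996/0.27 = 0.5110 m/d
t = L / v = 6050 / 0.5110 = 11840 d
   = 11840 / 365 = 32.4 yr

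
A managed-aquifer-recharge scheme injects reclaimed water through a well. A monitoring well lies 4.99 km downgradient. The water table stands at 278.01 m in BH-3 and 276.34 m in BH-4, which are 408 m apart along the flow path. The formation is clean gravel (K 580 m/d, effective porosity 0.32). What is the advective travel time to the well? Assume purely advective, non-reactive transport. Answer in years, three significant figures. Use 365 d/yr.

1.84 years

Hydraulic gradient i = (278.01 − 276.34) / 408 = 1.67 / 408 = 0.004093
Specific discharge q = 580 × 0.004093 = 2.374 m/d
Seepage velocity v = q / n = 2.374 / 0.32 = 7.419 m/d
L = 4.99 km = 4990 m
t = L / v = 4990 / 7.419 = 672.6 d
   = 672.6 / 365 = 1.84 yr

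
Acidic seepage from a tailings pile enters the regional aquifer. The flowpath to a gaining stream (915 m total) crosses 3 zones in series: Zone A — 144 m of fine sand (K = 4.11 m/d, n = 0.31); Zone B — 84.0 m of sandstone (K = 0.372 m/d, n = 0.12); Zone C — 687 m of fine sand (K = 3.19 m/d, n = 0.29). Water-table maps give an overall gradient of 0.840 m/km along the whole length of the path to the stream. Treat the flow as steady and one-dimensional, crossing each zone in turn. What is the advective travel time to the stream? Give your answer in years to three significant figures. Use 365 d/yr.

431 years

Steady 1-D flow in series ⇒ the Darcy flux q is identical in every zone and the zone head losses add (resistances L/K in series).
Σ(L/K) = 144/4.11 + 84.0/0.372 + 687/3.19 = 35.04 + 225.8 + 215.4 = 476.2 d
K_eq = L_total / Σ(L/K) = 915 / 476.2 = 1.921 m/d
q = K_eq · i = 1.921 × 8.4e-4 = 0.001614 m/d (same in every zone)
Zone A: v = q/n = 0.001614/0.31 = 0.005207 m/d → t_A = 144/0.005207 = 27660 d
Zone B: v = q/n = 0.001614/0.12 = 0.01345 m/d → t_B = 84.0/0.01345 = 6245 d
Zone C: v = q/n = 0.001614/0.29 = 0.005566 m/d → t_C = 687/0.005566 = 123400 d
Total t = 27660 + 6245 + 123400 = 157300 d
   = 157300 / 365 = 431 yr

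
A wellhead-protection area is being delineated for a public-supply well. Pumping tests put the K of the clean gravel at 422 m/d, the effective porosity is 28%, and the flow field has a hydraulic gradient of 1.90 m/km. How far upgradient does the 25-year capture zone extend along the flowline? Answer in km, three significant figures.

26.1 km

Specific discharge q = 422 × 0.0019 = 0.8018 m/d
Seepage velocity v = q / n = 0.8018 / 0.28 = 2.864 m/d
T = 25 yr × 365 = 9125 d
L = v × T = 2.864 × 9125 = 26130 m
   = 26.1 km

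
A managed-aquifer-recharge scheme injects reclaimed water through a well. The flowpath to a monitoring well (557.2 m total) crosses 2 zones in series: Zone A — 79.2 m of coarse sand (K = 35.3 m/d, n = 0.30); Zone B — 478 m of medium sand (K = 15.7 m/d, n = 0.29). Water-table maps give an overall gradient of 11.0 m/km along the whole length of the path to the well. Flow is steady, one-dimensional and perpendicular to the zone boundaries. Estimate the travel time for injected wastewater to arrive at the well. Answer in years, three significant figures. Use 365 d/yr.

Continuity: the same q passes through each zone, so ΔH = q·Σ(L_j/K_j) — the zones act as resistances in series.
Σ(L/K) = 79.2/35.3 + 478/15.7 = 2.244 + 30.45 = 32.69 d
K_eq = L_total / Σ(L/K) = 557.2 / 32.69 = 17.05 m/d
q = K_eq · i = 17.05 × 0.011 = 0.1875 m/d (same in every zone)
Zone A: v = q/n = 0.1875/0.30 = 0.6250 m/d → t_A = 79.2/0.6250 = 126.7 d
Zone B: v = q/n = 0.1875/0.29 = 0.6465 m/d → t_B = 478/0.6465 = 739.3 d
Total t = 126.7 + 739.3 = 866.0 d
   = 866.0 / 365 = 2.37 yr

2.37 years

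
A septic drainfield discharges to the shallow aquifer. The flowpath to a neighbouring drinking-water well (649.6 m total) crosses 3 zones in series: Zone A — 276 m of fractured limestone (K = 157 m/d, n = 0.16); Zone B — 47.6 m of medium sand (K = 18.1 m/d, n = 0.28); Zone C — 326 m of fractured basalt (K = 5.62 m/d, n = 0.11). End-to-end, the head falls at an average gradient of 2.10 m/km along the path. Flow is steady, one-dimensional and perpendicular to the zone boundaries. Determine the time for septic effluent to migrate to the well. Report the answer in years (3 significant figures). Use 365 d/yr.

Continuity: the same q passes through each zone, so ΔH = q·Σ(L_j/K_j) — the zones act as resistances in series.
Σ(L/K) = 276/157 + 47.6/18.1 + 326/5.62 = 1.758 + 2.630 + 58.01 = 62.39 d
K_eq = L_total / Σ(L/K) = 649.6 / 62.39 = 10.41 m/d
q = K_eq · i = 10.41 × 0.0021 = 0.02186 m/d (same in every zone)
Zone A: v = q/n = 0.02186/0.16 = 0.1366 m/d → t_A = 276/0.1366 = 2020 d
Zone B: v = q/n = 0.02186/0.28 = 0.07808 m/d → t_B = 47.6/0.07808 = 609.6 d
Zone C: v = q/n = 0.02186/0.11 = 0.1988 m/d → t_C = 326/0.1988 = 1640 d
Total t = 2020 + 609.6 + 1640 = 4270 d
   = 4270 / 365 = 11.7 yr

11.7 years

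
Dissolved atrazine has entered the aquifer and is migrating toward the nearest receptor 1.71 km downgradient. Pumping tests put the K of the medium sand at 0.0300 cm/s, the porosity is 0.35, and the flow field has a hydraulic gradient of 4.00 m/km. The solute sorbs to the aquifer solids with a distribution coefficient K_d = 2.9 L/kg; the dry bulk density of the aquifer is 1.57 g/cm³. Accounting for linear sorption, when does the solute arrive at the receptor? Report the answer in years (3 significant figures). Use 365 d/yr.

K = 0.0300 cm/s × 864 = 25.92 m/d
Darcy flux q = K·i = 25.92 × 0.0040 = 0.1037 m/d
v_s = q/n_e = 0.1037/0.35 = 0.2962 m/d
Retardation R = 1 + ρ_b·K_d/n = 1 + 1.57×2.9/0.35 = 14.01
Contaminant velocity v_c = v/R = 0.2962/14.01 = 0.02115 m/d
L = 1.71 km = 1710 m
t = L/v_c = 1710/0.02115 = 80870 d
   = 80870/365 = 222 yr

222 years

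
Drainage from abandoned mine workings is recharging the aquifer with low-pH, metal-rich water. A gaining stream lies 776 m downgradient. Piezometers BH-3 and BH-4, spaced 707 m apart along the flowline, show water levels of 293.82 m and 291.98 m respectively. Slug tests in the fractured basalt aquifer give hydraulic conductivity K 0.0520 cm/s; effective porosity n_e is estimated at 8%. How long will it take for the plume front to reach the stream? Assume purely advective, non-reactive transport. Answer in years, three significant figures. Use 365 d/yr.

1.45 years

Hydraulic gradient i = (293.82 − 291.98) / 707 = 1.84 / 707 = 0.002603
K = 0.0520 cm/s × 864 = 44.93 m/d
q = Ki = 44.93 × 0.002603 = 0.1169 m/d
v_s = q/n_e = 0.1169/0.08 = 1.462 m/d
t = L / v = 776 / 1.462 = 530.9 d
   = 530.9 / 365 = 1.45 yr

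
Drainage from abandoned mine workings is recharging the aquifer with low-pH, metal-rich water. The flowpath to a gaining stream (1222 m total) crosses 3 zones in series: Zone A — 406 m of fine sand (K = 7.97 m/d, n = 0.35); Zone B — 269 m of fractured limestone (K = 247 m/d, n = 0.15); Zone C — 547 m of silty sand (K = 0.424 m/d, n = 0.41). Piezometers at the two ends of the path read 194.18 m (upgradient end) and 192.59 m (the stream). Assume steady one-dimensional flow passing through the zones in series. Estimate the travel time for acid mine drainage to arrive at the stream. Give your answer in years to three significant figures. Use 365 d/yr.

Total head drop ΔH = 194.18 − 192.59 = 1.59 m
Continuity: the same q passes through each zone, so ΔH = q·Σ(L_j/K_j) — the zones act as resistances in series.
Σ(L/K) = 406/7.97 + 269/247 + 547/0.424 = 50.94 + 1.089 + 1290 = 1342 d
q = ΔH / Σ(L/K) = 1.59 / 1342 = 0.001185 m/d (same in every zone)
Zone A: v = q/n = 0.001185/0.35 = 0.003385 m/d → t_A = 406/0.003385 = 119900 d
Zone B: v = q/n = 0.001185/0.15 = 0.007898 m/d → t_B = 269/0.007898 = 34060 d
Zone C: v = q/n = 0.001185/0.41 = 0.002889 m/d → t_C = 547/0.002889 = 189300 d
Total t = 119900 + 34060 + 189300 = 343300 d
   = 343300 / 365 = 941 yr

941 years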